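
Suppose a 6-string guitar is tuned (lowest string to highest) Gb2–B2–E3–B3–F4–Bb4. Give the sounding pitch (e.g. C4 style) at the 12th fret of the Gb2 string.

Gb3

The open Gb2 string plus 12 semitones: Gb–G–Ab–A–…–E–F–Gb.
The walk passes from B into C once, so the octave number goes from 2 to 3.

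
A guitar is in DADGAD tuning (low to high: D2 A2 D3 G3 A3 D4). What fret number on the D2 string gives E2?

E2 is 2 semitones above the open D2 (D–D#–E), so it sits at fret 2.

2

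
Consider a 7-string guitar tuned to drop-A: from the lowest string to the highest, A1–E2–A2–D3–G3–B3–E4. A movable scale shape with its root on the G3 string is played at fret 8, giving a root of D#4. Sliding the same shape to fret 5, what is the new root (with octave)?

C4

Moving from fret 8 to fret 5 shifts the root by -3 semitones.
D#4 down 3 semitones is C4.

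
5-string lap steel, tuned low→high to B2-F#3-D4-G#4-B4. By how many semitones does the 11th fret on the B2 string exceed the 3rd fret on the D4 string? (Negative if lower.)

B2 at fret 11 → A#3 (MIDI 58); D4 at fret 3 → F4 (MIDI 65).
58 − 65 = -7, so the two pitches are 7 semitones apart.

-7 semitones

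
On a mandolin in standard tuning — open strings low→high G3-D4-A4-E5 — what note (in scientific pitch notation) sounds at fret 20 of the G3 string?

G3 is MIDI 55. Adding 20 gives 75, which is D♯5.
(Equivalently spelled E♭5.)

D♯5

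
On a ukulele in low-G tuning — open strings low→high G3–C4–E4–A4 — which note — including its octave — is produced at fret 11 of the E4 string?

D♯5

Each fret is one semitone, so E4 + 11 = D♯5.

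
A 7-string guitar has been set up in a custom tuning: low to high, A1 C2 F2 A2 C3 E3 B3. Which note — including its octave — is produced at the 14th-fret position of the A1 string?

B2

A1 is MIDI 33. Adding 14 gives 47, which is B2.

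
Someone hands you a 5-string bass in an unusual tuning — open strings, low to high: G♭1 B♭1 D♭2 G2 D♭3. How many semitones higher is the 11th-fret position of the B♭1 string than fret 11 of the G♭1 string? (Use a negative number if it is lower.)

4 semitones

B♭1 at fret 11 → A2 (MIDI 45); G♭1 at fret 11 → F2 (MIDI 41).
45 − 41 = 4, so the two pitches are 4 semitones apart.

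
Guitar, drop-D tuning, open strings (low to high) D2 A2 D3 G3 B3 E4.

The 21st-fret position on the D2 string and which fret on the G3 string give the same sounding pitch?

D2 at fret 21 is D2 + 21 semitones = B3.
The open G3 string is 17 semitones above the open D2, so the same pitch on the G3 string lies at fret 21 − 17 = 4.

4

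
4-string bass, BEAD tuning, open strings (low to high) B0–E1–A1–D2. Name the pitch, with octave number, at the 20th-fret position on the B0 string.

G2

B0 is MIDI 23. Adding 20 gives 43, which is G2.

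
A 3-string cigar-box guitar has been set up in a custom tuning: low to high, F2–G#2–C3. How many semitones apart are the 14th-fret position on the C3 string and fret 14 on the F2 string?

7 semitones

C3 at fret 14 → D4 (MIDI 62); F2 at fret 14 → G3 (MIDI 55).
62 − 55 = 7, so the two pitches are 7 semitones apart, with D4 the higher.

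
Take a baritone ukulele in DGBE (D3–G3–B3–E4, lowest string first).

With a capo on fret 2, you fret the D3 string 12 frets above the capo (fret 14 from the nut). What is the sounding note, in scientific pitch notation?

The capo raises the open D3 by 2 semitones to E3; fretting 12 more gives D3 + 2 + 12 = D3 + 14 semitones = E4.

E4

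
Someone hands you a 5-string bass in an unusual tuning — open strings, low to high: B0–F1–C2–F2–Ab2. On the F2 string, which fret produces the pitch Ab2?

Ab2 is 3 semitones above the open F2 (F–Gb–G–Ab), so it sits at fret 3.

3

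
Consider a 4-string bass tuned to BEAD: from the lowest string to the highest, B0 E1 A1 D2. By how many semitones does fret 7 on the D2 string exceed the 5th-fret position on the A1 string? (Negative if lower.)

D2 at fret 7 → A2 (MIDI 45); A1 at fret 5 → D2 (MIDI 38).
45 − 38 = 7, so the two pitches are 7 semitones apart.

7 semitones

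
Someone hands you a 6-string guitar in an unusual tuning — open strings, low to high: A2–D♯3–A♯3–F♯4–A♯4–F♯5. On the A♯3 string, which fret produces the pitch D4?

4

D4 is 4 semitones above the open A♯3 (A#–B–C–C#–D), so it sits at fret 4.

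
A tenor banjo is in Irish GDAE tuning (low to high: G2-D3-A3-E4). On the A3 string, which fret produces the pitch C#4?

4

C#4 is 4 semitones above the open A3 (A–A#–B–C–C#), so it sits at fret 4.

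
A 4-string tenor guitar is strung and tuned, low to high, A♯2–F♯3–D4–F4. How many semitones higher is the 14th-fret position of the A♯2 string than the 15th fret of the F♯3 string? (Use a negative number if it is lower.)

-9 semitones

A♯2 at fret 14 → C4 (MIDI 60); F♯3 at fret 15 → A4 (MIDI 69).
60 − 69 = -9, so the two pitches are 9 semitones apart.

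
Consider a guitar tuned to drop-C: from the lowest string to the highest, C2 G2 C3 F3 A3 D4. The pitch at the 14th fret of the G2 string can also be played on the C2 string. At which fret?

G2 at fret 14 is G2 + 14 semitones = A3.
The open C2 string is 7 semitones below the open G2, so the same pitch on the C2 string lies at fret 14 + 7 = 21.

21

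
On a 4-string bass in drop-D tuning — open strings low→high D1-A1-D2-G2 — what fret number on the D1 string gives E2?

E2 is 14 semitones above the open D1 (D–D#–E–F–…–D–D#–E), so it sits at fret 14.

14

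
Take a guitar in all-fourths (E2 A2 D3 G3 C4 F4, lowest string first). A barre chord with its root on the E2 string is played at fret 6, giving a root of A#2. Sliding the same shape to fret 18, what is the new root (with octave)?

Moving from fret 6 to fret 18 shifts the root by 12 semitones.
A#2 up 12 semitones is A#3.

A#3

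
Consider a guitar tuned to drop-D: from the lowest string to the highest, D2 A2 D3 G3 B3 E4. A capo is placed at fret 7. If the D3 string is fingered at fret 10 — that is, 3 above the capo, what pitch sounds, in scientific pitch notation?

The capo raises the open D3 by 7 semitones to A3; fretting 3 more gives D3 + 7 + 3 = D3 + 10 semitones = C4.

C4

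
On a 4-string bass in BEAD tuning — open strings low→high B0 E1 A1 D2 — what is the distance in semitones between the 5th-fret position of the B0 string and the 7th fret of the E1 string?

7 semitones

B0 at fret 5 → E1 (MIDI 28); E1 at fret 7 → B1 (MIDI 35).
28 − 35 = -7, so the two pitches are 7 semitones apart, with B1 the higher.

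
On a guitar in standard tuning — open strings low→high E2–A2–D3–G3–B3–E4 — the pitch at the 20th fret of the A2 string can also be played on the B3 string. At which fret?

A2 at fret 20 is A2 + 20 semitones = F4.
The open B3 string is 14 semitones above the open A2, so the same pitch on the B3 string lies at fret 20 − 14 = 6.

6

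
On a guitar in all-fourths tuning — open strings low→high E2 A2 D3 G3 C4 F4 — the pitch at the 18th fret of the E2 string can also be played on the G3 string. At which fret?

E2 at fret 18 is E2 + 18 semitones = A#3.
The open G3 string is 15 semitones above the open E2, so the same pitch on the G3 string lies at fret 18 − 15 = 3.

3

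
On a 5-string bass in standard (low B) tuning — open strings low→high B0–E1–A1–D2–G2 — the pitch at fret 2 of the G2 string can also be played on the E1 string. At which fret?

17

G2 at fret 2 is G2 + 2 semitones = A2.
The open E1 string is 15 semitones below the open G2, so the same pitch on the E1 string lies at fret 2 + 15 = 17.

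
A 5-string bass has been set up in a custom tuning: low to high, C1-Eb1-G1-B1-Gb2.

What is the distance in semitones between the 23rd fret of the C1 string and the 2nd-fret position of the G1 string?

14 semitones

C1 at fret 23 → B2 (MIDI 47); G1 at fret 2 → A1 (MIDI 33).
47 − 33 = 14, so the two pitches are 14 semitones apart, with B2 the higher.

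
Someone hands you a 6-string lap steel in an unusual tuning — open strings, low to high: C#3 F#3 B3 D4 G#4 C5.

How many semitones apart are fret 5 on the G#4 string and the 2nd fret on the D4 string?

9 semitones

G#4 at fret 5 → C#5 (MIDI 73); D4 at fret 2 → E4 (MIDI 64).
73 − 64 = 9, so the two pitches are 9 semitones apart, with C#5 the higher.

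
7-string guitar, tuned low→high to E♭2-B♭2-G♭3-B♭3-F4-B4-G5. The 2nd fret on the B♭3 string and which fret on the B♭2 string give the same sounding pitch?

B♭3 at fret 2 is B♭3 + 2 semitones = C4.
The open B♭2 string is 12 semitones below the open B♭3, so the same pitch on the B♭2 string lies at fret 2 + 12 = 14.

14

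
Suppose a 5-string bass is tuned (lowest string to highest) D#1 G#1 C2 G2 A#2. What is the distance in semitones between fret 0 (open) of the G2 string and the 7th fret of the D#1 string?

G2 at fret 0 → G2 (MIDI 43); D#1 at fret 7 → A#1 (MIDI 34).
43 − 34 = 9, so the two pitches are 9 semitones apart, with G2 the higher.

9 semitones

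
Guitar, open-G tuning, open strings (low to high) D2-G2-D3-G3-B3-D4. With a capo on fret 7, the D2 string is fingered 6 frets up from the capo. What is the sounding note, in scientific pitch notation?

D#3

The capo raises the open D2 by 7 semitones to A2; fretting 6 more gives D2 + 7 + 6 = D2 + 13 semitones = D#3.
(Also written Eb.)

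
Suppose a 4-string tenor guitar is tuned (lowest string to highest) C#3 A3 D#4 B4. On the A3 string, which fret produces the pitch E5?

19

E5 is 19 semitones above the open A3 (A–A#–B–C–…–D–D#–E), so it sits at fret 19.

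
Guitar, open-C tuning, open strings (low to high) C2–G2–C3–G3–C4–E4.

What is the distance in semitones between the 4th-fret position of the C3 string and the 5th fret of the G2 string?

4 semitones

C3 at fret 4 → E3 (MIDI 52); G2 at fret 5 → C3 (MIDI 48).
52 − 48 = 4, so the two pitches are 4 semitones apart, with E3 the higher.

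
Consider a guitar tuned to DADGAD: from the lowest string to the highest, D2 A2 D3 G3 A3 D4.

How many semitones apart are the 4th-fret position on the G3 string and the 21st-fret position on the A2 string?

7 semitones

G3 at fret 4 → B3 (MIDI 59); A2 at fret 21 → F#4 (MIDI 66).
59 − 66 = -7, so the two pitches are 7 semitones apart, with F#4 the higher.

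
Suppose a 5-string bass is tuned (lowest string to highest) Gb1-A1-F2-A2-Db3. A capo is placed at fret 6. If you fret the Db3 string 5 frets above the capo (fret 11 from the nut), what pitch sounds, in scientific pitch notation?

The capo raises the open Db3 by 6 semitones to G3; fretting 5 more gives Db3 + 6 + 5 = Db3 + 11 semitones = C4.

C4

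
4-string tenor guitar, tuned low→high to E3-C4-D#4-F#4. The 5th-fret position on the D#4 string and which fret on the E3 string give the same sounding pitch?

16

Fret 5 on D#4 is MIDI 63 + 5 = 68 (G#4). On the E3 string (open MIDI 52), that pitch is 68 − 52 = fret 16.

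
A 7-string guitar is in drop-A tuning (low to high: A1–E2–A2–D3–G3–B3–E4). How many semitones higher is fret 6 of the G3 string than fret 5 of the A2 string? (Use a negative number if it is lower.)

11 semitones

G3 at fret 6 → C#4 (MIDI 61); A2 at fret 5 → D3 (MIDI 50).
61 − 50 = 11, so the two pitches are 11 semitones apart.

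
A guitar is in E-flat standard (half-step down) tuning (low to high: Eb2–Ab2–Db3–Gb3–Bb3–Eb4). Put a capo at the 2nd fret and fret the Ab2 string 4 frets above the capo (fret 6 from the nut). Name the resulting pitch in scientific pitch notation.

D3

The capo raises the open Ab2 by 2 semitones to Bb2; fretting 4 more gives Ab2 + 2 + 4 = Ab2 + 6 semitones = D3.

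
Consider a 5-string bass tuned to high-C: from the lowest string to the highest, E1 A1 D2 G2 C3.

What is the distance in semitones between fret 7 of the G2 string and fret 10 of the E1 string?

12 semitones

G2 at fret 7 → D3 (MIDI 50); E1 at fret 10 → D2 (MIDI 38).
50 − 38 = 12, so the two pitches are 12 semitones apart, with D3 the higher.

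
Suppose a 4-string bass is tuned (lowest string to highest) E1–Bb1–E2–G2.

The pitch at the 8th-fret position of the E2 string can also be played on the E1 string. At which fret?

20

E2 at fret 8 is E2 + 8 semitones = C3.
The open E1 string is 12 semitones below the open E2, so the same pitch on the E1 string lies at fret 8 + 12 = 20.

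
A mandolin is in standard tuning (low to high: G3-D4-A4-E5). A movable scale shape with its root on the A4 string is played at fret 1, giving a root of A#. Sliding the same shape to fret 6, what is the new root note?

Moving from fret 1 to fret 6 shifts the root by 5 semitones.
A# up 5 semitones is D#.

D#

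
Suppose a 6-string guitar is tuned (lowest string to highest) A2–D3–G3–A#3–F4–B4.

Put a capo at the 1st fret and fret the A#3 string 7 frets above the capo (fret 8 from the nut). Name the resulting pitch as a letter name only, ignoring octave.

The capo raises the open A#3 by 1 semitone to B3; fretting 7 more gives A#3 + 1 + 7 = A#3 + 8 semitones, landing on F#.

F#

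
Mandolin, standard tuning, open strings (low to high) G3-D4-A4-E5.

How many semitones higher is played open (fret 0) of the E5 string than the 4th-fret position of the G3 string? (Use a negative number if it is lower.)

E5 at fret 0 → E5 (MIDI 76); G3 at fret 4 → B3 (MIDI 59).
76 − 59 = 17, so the two pitches are 17 semitones apart.

17 semitones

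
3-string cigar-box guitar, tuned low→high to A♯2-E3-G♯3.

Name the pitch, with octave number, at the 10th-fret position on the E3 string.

D4

The open E3 string plus 10 semitones: E–F–F#–G–…–C–C#–D.
The walk passes from B into C once, so the octave number goes from 3 to 4.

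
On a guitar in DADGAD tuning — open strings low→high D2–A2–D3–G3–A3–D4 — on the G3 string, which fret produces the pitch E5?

21

E5 is 21 semitones above the open G3 (G–G#–A–A#–…–D–D#–E), so it sits at fret 21.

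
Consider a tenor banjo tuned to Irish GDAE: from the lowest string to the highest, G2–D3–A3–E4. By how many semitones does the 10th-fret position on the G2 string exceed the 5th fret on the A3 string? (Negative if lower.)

G2 at fret 10 → F3 (MIDI 53); A3 at fret 5 → D4 (MIDI 62).
53 − 62 = -9, so the two pitches are 9 semitones apart.

-9 semitones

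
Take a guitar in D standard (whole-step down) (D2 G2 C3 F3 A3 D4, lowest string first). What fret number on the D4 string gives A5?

19

A5 is 19 semitones above the open D4 (D–D#–E–F–…–G–G#–A), so it sits at fret 19.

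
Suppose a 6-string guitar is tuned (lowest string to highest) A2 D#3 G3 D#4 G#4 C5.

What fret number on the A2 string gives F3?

8

F3 is 8 semitones above the open A2 (A–A#–B–C–C#–D–D#–E–F), so it sits at fret 8.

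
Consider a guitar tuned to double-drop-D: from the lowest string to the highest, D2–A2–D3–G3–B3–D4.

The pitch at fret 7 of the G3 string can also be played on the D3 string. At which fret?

12

Fret 7 on G3 is MIDI 55 + 7 = 62 (D4). On the D3 string (open MIDI 50), that pitch is 62 − 50 = fret 12.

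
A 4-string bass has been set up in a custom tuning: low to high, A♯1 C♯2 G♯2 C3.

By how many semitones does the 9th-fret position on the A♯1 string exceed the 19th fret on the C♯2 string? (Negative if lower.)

A♯1 at fret 9 → G2 (MIDI 43); C♯2 at fret 19 → G♯3 (MIDI 56).
43 − 56 = -13, so the two pitches are 13 semitones apart.

-13 semitones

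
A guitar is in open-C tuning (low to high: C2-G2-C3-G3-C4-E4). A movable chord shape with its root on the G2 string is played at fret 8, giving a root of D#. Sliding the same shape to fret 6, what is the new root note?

Moving from fret 8 to fret 6 shifts the root by -2 semitones.
D# down 2 semitones is C#.

C#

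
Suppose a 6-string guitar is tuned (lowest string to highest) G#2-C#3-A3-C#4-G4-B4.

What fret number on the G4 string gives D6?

19

D6 is 19 semitones above the open G4 (G–G#–A–A#–…–C–C#–D), so it sits at fret 19.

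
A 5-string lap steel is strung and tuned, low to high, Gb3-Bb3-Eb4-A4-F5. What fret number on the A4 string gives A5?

A5 is 12 semitones above the open A4 (A–Bb–B–C–…–G–Ab–A), so it sits at fret 12.

12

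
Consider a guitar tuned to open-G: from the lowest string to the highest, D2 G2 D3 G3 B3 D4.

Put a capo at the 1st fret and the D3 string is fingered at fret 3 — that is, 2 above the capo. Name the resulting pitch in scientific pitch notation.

The capo raises the open D3 by 1 semitone to D#3; fretting 2 more gives D3 + 1 + 2 = D3 + 3 semitones = F3.

F3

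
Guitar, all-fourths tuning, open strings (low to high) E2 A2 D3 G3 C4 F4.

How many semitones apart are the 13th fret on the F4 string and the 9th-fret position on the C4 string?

F4 at fret 13 → F♯5 (MIDI 78); C4 at fret 9 → A4 (MIDI 69).
78 − 69 = 9, so the two pitches are 9 semitones apart, with F♯5 the higher.

9 semitones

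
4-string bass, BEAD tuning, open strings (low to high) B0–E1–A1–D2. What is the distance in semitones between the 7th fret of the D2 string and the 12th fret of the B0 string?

D2 at fret 7 → A2 (MIDI 45); B0 at fret 12 → B1 (MIDI 35).
45 − 35 = 10, so the two pitches are 10 semitones apart, with A2 the higher.

10 semitones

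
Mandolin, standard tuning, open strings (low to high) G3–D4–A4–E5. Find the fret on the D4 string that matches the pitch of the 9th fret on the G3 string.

2

Fret 9 on G3 is MIDI 55 + 9 = 64 (E4). On the D4 string (open MIDI 62), that pitch is 64 − 62 = fret 2.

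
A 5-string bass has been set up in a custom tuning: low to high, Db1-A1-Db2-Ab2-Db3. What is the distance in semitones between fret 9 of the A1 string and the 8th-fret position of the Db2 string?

A1 at fret 9 → Gb2 (MIDI 42); Db2 at fret 8 → A2 (MIDI 45).
42 − 45 = -3, so the two pitches are 3 semitones apart, with A2 the higher.

3 semitones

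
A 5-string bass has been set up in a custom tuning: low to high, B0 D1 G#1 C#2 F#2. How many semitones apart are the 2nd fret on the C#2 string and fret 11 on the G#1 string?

4 semitones

C#2 at fret 2 → D#2 (MIDI 39); G#1 at fret 11 → G2 (MIDI 43).
39 − 43 = -4, so the two pitches are 4 semitones apart, with G2 the higher.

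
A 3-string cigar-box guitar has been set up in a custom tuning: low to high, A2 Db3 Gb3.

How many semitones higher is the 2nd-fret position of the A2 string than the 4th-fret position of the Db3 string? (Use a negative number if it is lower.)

-6 semitones

A2 at fret 2 → B2 (MIDI 47); Db3 at fret 4 → F3 (MIDI 53).
47 − 53 = -6, so the two pitches are 6 semitones apart.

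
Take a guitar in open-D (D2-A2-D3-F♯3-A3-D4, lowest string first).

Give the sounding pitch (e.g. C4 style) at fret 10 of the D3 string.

Each fret is one semitone, so D3 + 10 = C4.

C4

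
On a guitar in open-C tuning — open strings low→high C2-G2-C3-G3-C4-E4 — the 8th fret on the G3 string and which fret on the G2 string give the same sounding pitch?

20

G3 at fret 8 is G3 + 8 semitones = D#4.
The open G2 string is 12 semitones below the open G3, so the same pitch on the G2 string lies at fret 8 + 12 = 20.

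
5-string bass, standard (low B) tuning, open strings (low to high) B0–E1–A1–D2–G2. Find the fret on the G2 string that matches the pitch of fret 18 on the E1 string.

Fret 18 on E1 is MIDI 28 + 18 = 46 (A#2). On the G2 string (open MIDI 43), that pitch is 46 − 43 = fret 3.

3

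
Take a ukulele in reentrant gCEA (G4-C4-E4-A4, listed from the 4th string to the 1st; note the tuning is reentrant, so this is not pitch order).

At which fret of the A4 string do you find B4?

2

B4 is 2 semitones above the open A4 (A–A#–B), so it sits at fret 2.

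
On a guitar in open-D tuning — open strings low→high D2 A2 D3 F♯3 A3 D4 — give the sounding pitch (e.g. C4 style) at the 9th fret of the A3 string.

The open A3 string plus 9 semitones: A–A#–B–C–C#–D–D#–E–F–F#.
The walk passes from B into C once, so the octave number goes from 3 to 4.

F♯4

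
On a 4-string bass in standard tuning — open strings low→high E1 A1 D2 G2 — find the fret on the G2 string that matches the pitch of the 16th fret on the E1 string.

1

E1 at fret 16 is E1 + 16 semitones = G#2.
The open G2 string is 15 semitones above the open E1, so the same pitch on the G2 string lies at fret 16 − 15 = 1.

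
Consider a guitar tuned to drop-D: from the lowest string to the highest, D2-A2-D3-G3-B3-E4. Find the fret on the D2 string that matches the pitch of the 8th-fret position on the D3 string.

20

D3 at fret 8 is D3 + 8 semitones = A#3.
The open D2 string is 12 semitones below the open D3, so the same pitch on the D2 string lies at fret 8 + 12 = 20.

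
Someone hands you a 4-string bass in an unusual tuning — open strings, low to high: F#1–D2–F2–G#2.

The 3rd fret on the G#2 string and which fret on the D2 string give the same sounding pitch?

9

Fret 3 on G#2 is MIDI 44 + 3 = 47 (B2). On the D2 string (open MIDI 38), that pitch is 47 − 38 = fret 9.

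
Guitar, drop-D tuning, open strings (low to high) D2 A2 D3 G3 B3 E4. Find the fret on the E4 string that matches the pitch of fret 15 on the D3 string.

D3 at fret 15 is D3 + 15 semitones = F4.
The open E4 string is 14 semitones above the open D3, so the same pitch on the E4 string lies at fret 15 − 14 = 1.

1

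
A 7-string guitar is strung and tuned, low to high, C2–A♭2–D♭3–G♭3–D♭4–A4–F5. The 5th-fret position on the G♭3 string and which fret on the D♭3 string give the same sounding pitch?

10

Fret 5 on G♭3 is MIDI 54 + 5 = 59 (B3). On the D♭3 string (open MIDI 49), that pitch is 59 − 49 = fret 10.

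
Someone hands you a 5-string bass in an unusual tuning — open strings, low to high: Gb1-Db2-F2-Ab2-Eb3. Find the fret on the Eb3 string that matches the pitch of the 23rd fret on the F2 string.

F2 at fret 23 is F2 + 23 semitones = E4.
The open Eb3 string is 10 semitones above the open F2, so the same pitch on the Eb3 string lies at fret 23 − 10 = 13.

13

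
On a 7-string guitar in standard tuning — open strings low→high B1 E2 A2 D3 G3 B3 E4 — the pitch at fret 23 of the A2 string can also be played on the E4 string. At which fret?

4

Fret 23 on A2 is MIDI 45 + 23 = 68 (G♯4). On the E4 string (open MIDI 64), that pitch is 68 − 64 = fret 4.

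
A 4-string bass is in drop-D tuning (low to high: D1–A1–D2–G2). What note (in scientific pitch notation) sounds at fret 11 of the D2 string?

C#3

The open D2 string plus 11 semitones: D–D#–E–F–…–B–C–C#.
The walk passes from B into C once, so the octave number goes from 2 to 3.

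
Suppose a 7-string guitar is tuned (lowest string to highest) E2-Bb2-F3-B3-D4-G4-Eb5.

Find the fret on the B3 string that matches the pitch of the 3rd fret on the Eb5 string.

Fret 3 on Eb5 is MIDI 75 + 3 = 78 (Gb5). On the B3 string (open MIDI 59), that pitch is 78 − 59 = fret 19.

19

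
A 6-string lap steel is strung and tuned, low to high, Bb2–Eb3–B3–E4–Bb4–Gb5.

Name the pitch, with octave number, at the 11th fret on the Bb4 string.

Bb4 is MIDI 70. Adding 11 gives 81, which is A5.

A5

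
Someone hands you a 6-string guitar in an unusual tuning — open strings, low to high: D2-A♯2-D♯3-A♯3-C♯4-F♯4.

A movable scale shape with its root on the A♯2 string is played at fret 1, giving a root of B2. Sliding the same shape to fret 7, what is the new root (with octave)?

Moving from fret 1 to fret 7 shifts the root by 6 semitones.
B2 up 6 semitones is F3.

F3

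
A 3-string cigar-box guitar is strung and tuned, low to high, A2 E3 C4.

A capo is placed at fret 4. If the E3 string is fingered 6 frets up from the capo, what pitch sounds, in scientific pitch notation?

D4

The capo raises the open E3 by 4 semitones to A♭3; fretting 6 more gives E3 + 4 + 6 = E3 + 10 semitones = D4.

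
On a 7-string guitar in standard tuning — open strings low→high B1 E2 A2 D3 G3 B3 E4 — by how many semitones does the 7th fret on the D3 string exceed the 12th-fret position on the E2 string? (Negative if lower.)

5 semitones

D3 at fret 7 → A3 (MIDI 57); E2 at fret 12 → E3 (MIDI 52).
57 − 52 = 5, so the two pitches are 5 semitones apart.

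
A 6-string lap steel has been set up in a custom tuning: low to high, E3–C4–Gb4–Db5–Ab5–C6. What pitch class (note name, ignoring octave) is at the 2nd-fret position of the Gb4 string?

Ab

Gb4 is MIDI 66. Adding 2 gives 68; 68 mod 12 = 8, i.e. Ab.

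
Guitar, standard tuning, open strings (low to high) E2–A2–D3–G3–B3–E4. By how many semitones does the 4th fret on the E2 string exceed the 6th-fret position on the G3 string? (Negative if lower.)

E2 at fret 4 → G#2 (MIDI 44); G3 at fret 6 → C#4 (MIDI 61).
44 − 61 = -17, so the two pitches are 17 semitones apart.

-17 semitones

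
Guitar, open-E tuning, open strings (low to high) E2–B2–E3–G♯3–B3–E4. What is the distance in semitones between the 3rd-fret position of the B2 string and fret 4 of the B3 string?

13 semitones

B2 at fret 3 → D3 (MIDI 50); B3 at fret 4 → D♯4 (MIDI 63).
50 − 63 = -13, so the two pitches are 13 semitones apart, with D♯4 the higher.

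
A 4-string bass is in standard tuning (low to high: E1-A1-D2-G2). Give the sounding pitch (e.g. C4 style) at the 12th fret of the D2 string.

D2 is MIDI 38. Adding 12 gives 50, which is D3.

D3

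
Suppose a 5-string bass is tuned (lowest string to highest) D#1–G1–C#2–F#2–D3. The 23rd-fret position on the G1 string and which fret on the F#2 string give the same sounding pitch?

12

G1 at fret 23 is G1 + 23 semitones = F#3.
The open F#2 string is 11 semitones above the open G1, so the same pitch on the F#2 string lies at fret 23 − 11 = 12.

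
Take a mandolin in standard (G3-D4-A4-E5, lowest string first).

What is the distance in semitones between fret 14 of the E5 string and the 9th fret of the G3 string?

26 semitones

E5 at fret 14 → F#6 (MIDI 90); G3 at fret 9 → E4 (MIDI 64).
90 − 64 = 26, so the two pitches are 26 semitones apart, with F#6 the higher.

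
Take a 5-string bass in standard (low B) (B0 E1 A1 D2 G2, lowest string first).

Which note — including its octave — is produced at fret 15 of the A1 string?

C3

The open A1 string plus 15 semitones: A–A#–B–C–…–A#–B–C.
The walk passes from B into C 2 times, so the octave number goes from 1 to 3.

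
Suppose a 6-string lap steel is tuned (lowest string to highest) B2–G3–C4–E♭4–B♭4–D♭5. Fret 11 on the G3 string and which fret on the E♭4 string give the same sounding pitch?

3

Fret 11 on G3 is MIDI 55 + 11 = 66 (G♭4). On the E♭4 string (open MIDI 63), that pitch is 66 − 63 = fret 3.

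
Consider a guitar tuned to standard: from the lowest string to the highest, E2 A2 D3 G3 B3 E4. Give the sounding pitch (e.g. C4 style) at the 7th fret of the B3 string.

B3 is MIDI 59. Adding 7 gives 66, which is F#4.

F#4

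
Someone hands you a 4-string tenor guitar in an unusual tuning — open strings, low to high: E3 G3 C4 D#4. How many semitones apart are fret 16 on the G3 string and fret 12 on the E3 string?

7 semitones

G3 at fret 16 → B4 (MIDI 71); E3 at fret 12 → E4 (MIDI 64).
71 − 64 = 7, so the two pitches are 7 semitones apart, with B4 the higher.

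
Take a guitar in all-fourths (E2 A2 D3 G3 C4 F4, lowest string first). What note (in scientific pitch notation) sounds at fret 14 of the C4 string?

C4 is MIDI 60. Adding 14 gives 74, which is D5.

D5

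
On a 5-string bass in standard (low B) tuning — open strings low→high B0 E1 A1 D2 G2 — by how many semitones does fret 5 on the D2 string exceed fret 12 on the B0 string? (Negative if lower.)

D2 at fret 5 → G2 (MIDI 43); B0 at fret 12 → B1 (MIDI 35).
43 − 35 = 8, so the two pitches are 8 semitones apart.

8 semitones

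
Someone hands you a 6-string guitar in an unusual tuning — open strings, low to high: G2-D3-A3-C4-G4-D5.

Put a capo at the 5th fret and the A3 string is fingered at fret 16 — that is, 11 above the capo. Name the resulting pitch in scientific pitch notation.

C#5

The capo raises the open A3 by 5 semitones to D4; fretting 11 more gives A3 + 5 + 11 = A3 + 16 semitones = C#5.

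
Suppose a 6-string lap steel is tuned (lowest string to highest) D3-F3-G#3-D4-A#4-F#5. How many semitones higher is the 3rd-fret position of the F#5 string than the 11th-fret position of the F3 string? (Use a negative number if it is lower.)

F#5 at fret 3 → A5 (MIDI 81); F3 at fret 11 → E4 (MIDI 64).
81 − 64 = 17, so the two pitches are 17 semitones apart.

17 semitones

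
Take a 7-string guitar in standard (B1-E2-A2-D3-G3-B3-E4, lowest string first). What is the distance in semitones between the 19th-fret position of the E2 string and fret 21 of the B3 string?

21 semitones

E2 at fret 19 → B3 (MIDI 59); B3 at fret 21 → G#5 (MIDI 80).
59 − 80 = -21, so the two pitches are 21 semitones apart, with G#5 the higher.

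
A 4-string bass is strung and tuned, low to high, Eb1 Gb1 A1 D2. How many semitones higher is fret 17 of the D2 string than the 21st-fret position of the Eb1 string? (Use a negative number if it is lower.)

7 semitones

D2 at fret 17 → G3 (MIDI 55); Eb1 at fret 21 → C3 (MIDI 48).
55 − 48 = 7, so the two pitches are 7 semitones apart.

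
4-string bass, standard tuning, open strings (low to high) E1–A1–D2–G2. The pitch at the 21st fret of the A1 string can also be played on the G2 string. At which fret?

11

Fret 21 on A1 is MIDI 33 + 21 = 54 (F#3). On the G2 string (open MIDI 43), that pitch is 54 − 43 = fret 11.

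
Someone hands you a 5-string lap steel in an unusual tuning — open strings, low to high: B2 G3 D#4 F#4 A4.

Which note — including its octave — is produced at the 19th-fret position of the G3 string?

G3 is MIDI 55. Adding 19 gives 74, which is D5.

D5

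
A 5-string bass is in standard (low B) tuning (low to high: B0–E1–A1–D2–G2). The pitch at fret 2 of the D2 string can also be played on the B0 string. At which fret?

D2 at fret 2 is D2 + 2 semitones = E2.
The open B0 string is 15 semitones below the open D2, so the same pitch on the B0 string lies at fret 2 + 15 = 17.

17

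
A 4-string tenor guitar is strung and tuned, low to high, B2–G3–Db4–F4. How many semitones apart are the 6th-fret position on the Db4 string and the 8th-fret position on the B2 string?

Db4 at fret 6 → G4 (MIDI 67); B2 at fret 8 → G3 (MIDI 55).
67 − 55 = 12, so the two pitches are 12 semitones apart, with G4 the higher.

12 semitones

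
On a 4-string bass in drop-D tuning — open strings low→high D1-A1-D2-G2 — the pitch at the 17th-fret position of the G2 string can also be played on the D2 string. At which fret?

22

G2 at fret 17 is G2 + 17 semitones = C4.
The open D2 string is 5 semitones below the open G2, so the same pitch on the D2 string lies at fret 17 + 5 = 22.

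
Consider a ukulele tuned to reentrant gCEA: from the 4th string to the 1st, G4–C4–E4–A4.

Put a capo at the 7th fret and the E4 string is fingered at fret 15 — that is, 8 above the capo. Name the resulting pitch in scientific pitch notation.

G5

The capo raises the open E4 by 7 semitones to B4; fretting 8 more gives E4 + 7 + 8 = E4 + 15 semitones = G5.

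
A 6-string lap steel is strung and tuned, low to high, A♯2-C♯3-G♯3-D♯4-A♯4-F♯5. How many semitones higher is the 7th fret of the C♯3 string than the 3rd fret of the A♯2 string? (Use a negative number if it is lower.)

7 semitones

C♯3 at fret 7 → G♯3 (MIDI 56); A♯2 at fret 3 → C♯3 (MIDI 49).
56 − 49 = 7, so the two pitches are 7 semitones apart.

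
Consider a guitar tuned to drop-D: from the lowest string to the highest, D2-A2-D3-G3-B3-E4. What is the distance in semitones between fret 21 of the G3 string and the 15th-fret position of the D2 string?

23 semitones

G3 at fret 21 → E5 (MIDI 76); D2 at fret 15 → F3 (MIDI 53).
76 − 53 = 23, so the two pitches are 23 semitones apart, with E5 the higher.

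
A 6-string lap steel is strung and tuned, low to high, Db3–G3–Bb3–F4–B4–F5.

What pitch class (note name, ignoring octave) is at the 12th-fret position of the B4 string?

The open B4 string plus 12 semitones: B–C–Db–D–…–A–Bb–B.

B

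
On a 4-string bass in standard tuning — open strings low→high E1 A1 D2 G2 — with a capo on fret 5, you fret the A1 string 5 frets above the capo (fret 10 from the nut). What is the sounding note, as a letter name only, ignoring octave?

G

The capo raises the open A1 by 5 semitones to D2; fretting 5 more gives A1 + 5 + 5 = A1 + 10 semitones, landing on G.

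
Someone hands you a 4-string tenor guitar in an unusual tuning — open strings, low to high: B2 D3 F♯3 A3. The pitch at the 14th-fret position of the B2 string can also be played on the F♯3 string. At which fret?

B2 at fret 14 is B2 + 14 semitones = C♯4.
The open F♯3 string is 7 semitones above the open B2, so the same pitch on the F♯3 string lies at fret 14 − 7 = 7.

7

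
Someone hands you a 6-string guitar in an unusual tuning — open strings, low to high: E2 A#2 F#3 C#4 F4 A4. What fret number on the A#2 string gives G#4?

22

G#4 is 22 semitones above the open A#2 (A#–B–C–C#–…–F#–G–G#), so it sits at fret 22.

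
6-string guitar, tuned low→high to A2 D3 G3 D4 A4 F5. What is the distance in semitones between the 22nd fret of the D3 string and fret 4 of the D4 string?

D3 at fret 22 → C5 (MIDI 72); D4 at fret 4 → G♭4 (MIDI 66).
72 − 66 = 6, so the two pitches are 6 semitones apart, with C5 the higher.

6 semitones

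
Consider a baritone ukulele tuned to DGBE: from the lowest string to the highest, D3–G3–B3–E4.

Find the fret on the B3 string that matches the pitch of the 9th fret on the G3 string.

Fret 9 on G3 is MIDI 55 + 9 = 64 (E4). On the B3 string (open MIDI 59), that pitch is 64 − 59 = fret 5.

5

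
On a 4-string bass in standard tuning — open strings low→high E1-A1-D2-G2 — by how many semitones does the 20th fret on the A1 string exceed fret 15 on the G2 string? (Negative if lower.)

-5 semitones

A1 at fret 20 → F3 (MIDI 53); G2 at fret 15 → A♯3 (MIDI 58).
53 − 58 = -5, so the two pitches are 5 semitones apart.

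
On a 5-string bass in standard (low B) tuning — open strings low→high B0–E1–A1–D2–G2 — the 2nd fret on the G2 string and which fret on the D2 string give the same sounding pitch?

G2 at fret 2 is G2 + 2 semitones = A2.
The open D2 string is 5 semitones below the open G2, so the same pitch on the D2 string lies at fret 2 + 5 = 7.

7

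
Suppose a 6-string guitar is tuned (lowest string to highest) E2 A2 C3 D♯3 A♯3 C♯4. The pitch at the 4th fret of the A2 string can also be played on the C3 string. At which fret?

1

A2 at fret 4 is A2 + 4 semitones = C♯3.
The open C3 string is 3 semitones above the open A2, so the same pitch on the C3 string lies at fret 4 − 3 = 1.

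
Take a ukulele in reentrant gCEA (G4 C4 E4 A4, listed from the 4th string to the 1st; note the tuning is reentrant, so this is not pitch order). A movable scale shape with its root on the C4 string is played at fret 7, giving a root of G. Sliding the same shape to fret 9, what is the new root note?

A

Moving from fret 7 to fret 9 shifts the root by 2 semitones.
G up 2 semitones is A.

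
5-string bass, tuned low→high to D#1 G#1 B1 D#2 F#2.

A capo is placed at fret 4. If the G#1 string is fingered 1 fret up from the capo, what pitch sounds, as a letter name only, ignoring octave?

The capo raises the open G#1 by 4 semitones to C2; fretting 1 more gives G#1 + 4 + 1 = G#1 + 5 semitones, landing on C#.

C#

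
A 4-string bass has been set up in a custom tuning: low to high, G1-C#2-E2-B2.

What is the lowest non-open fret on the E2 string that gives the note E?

12

From E2, count semitones up the chromatic scale until reaching E: E–F–F#–G–…–D–D#–E — 12 steps.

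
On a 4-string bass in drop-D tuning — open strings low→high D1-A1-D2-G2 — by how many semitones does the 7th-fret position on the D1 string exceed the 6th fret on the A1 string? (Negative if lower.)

D1 at fret 7 → A1 (MIDI 33); A1 at fret 6 → D♯2 (MIDI 39).
33 − 39 = -6, so the two pitches are 6 semitones apart.

-6 semitones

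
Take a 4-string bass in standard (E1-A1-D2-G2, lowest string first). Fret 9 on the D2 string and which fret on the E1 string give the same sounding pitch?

Fret 9 on D2 is MIDI 38 + 9 = 47 (B2). On the E1 string (open MIDI 28), that pitch is 47 − 28 = fret 19.

19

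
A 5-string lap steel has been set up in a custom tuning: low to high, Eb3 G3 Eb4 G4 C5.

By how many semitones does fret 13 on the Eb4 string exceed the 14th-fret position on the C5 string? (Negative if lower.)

Eb4 at fret 13 → E5 (MIDI 76); C5 at fret 14 → D6 (MIDI 86).
76 − 86 = -10, so the two pitches are 10 semitones apart.

-10 semitones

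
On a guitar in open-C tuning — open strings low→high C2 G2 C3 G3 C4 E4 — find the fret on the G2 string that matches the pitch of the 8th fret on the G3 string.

20

Fret 8 on G3 is MIDI 55 + 8 = 63 (D#4). On the G2 string (open MIDI 43), that pitch is 63 − 43 = fret 20.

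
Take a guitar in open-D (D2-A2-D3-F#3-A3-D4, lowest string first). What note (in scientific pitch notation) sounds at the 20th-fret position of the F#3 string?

D5

F#3 is MIDI 54. Adding 20 gives 74, which is D5.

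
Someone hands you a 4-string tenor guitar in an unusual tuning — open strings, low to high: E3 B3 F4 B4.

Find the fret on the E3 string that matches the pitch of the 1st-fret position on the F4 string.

14

Fret 1 on F4 is MIDI 65 + 1 = 66 (Gb4). On the E3 string (open MIDI 52), that pitch is 66 − 52 = fret 14.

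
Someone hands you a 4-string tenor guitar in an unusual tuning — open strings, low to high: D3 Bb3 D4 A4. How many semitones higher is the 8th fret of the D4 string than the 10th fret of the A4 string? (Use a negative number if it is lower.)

-9 semitones

D4 at fret 8 → Bb4 (MIDI 70); A4 at fret 10 → G5 (MIDI 79).
70 − 79 = -9, so the two pitches are 9 semitones apart.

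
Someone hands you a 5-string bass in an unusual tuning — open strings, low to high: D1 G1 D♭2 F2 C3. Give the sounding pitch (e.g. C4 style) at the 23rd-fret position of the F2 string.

The open F2 string plus 23 semitones: F–Gb–G–Ab–…–D–Eb–E.
The walk passes from B into C 2 times, so the octave number goes from 2 to 4.

E4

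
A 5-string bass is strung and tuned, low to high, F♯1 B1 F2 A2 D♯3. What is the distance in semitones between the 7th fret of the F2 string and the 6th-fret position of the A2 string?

3 semitones

F2 at fret 7 → C3 (MIDI 48); A2 at fret 6 → D♯3 (MIDI 51).
48 − 51 = -3, so the two pitches are 3 semitones apart, with D♯3 the higher.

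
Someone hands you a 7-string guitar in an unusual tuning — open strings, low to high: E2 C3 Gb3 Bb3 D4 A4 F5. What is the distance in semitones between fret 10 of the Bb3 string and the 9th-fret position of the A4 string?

Bb3 at fret 10 → Ab4 (MIDI 68); A4 at fret 9 → Gb5 (MIDI 78).
68 − 78 = -10, so the two pitches are 10 semitones apart, with Gb5 the higher.

10 semitones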